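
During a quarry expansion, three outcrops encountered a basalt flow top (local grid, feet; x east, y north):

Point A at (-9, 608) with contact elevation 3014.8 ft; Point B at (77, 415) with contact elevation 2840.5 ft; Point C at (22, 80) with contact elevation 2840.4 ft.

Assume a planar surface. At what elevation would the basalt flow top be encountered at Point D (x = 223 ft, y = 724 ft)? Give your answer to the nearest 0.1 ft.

Two edge vectors: Point A→Point B = (86, -193, -174.3), Point A→Point C = (31, -528, -174.4).
Normal n = (Point A→Point B) × (Point A→Point C) = (-58371.2, 9595.1, -39425).
So ∂z/∂x = −n_x/n_z = −1.48056 and ∂z/∂y = −n_y/n_z = 0.24338.
Intercept c from Point A: 3014.8 − 13.33 − 147.97 = 2853.50.
At (223, 724): z = −330.2 + 176.2 + 2853.50 = 2699.5 ft.

2699.5 ft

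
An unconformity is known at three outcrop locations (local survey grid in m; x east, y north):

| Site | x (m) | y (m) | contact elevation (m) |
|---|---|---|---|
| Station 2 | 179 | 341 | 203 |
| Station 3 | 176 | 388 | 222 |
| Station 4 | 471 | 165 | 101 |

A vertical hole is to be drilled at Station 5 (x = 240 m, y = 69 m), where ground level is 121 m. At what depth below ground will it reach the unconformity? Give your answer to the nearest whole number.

Let the plane be z = a·x + b·y + c.
Station 3−Station 2: −3a + 47b = 19;  Station 4−Station 2: 292a − 176b = −102.
Solving gives a = −0.10988, b = 0.39724.
Then c = 203 − a·179 − b·341 = 87.21.
At (240, 69): z_contact = −26.4 + 27.4 + 87.21 = 88.2 m.
Depth below ground = 121 − 88.2 = 33 m.

33 m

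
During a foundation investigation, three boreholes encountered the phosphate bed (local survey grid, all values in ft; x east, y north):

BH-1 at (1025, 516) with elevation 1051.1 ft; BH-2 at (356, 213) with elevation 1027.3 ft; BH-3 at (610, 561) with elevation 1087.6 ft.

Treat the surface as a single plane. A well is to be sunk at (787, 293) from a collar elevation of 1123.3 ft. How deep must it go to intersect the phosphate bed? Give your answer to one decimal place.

Let the plane be z = a·x + b·y + c.
BH-2−BH-1: −669a − 303b = −23.8;  BH-3−BH-1: −415a + 45b = 36.5.
Solving gives a = −0.064090, b = 0.220055.
Then c = 1051.1 − a·1025 − b·516 = 1003.24.
At (787, 293): z_contact = −50.44 + 64.48 + 1003.24 = 1017.28 ft.
Depth below ground = 1123.3 − 1017.28 = 106.0 ft.

106.0 ft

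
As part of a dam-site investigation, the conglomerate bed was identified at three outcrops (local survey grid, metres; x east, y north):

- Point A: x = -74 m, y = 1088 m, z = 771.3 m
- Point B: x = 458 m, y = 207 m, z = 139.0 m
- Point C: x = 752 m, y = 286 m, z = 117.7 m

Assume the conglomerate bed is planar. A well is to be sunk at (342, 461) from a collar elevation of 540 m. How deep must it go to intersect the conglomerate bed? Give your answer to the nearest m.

Let the plane be z = a·x + b·y + c.
Point B−Point A: 532a − 881b = −632.3;  Point C−Point A: 826a − 802b = −653.6.
Solving gives a = −0.22826, b = 0.57987.
Then c = 771.3 − a·-74 − b·1088 = 123.51.
At (342, 461): z_contact = −78.1 + 267.3 + 123.51 = 312.8 m.
Depth below ground = 540 − 312.8 = 227 m.

227 m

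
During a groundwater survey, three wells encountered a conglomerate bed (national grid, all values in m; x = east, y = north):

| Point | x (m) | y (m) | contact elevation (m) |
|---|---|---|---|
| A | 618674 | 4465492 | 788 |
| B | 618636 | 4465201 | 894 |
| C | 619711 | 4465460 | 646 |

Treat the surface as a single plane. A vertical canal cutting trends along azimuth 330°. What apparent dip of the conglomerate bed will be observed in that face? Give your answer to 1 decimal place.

Two edge vectors: A→B = (-38, -291, 106), A→C = (1037, -32, -142).
Normal n = (A→B) × (A→C) = (44714, 104526, 302983).
So ∂z/∂x = −n_x/n_z = −0.14758 and ∂z/∂y = −n_y/n_z = −0.34499.
Unit vector along 330° is (sin 330°, cos 330°) = (-0.5000, 0.8660).
Slope in that direction = a·(-0.5000) + b·(0.8660) = −0.22498.
Apparent dip = arctan|0.22498| = 12.7° (true dip is 20.6°, so apparent ≤ true as expected).

12.7°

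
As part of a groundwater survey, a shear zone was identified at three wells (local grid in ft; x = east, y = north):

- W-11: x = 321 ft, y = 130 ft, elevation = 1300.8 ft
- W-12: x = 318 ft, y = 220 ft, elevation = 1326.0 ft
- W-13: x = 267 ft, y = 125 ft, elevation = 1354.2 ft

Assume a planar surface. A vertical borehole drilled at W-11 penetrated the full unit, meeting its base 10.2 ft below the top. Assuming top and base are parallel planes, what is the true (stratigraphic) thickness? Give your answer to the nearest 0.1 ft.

Let the plane be z = a·x + b·y + c.
W-12−W-11: −3a + 90b = 25.2;  W-13−W-11: −54a − 5b = 53.4.
Solving gives a = −1.01169, b = 0.24628.
|∇z| = √(a²+b²) = 1.04124, so dip δ = arctan(1.04124) = 46.16°.
True thickness = vertical thickness × cos δ = 10.2 × cos 46.16° = 7.1 ft.

7.1 ft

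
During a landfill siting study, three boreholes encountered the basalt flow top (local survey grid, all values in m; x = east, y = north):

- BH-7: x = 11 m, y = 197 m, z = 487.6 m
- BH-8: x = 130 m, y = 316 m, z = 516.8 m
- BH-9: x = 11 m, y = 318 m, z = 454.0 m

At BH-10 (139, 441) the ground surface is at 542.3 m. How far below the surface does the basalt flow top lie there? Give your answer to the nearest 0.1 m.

Let the plane be z = a·x + b·y + c.
BH-8−BH-7: 119a + 119b = 29.2;  BH-9−BH-7: 0a + 121b = −33.6.
Solving gives a = 0.52306, b = −0.27769.
Then c = 487.6 − a·11 − b·197 = 536.55.
At (139, 441): z_contact = 72.71 − 122.46 + 536.55 = 486.80 m.
Depth below ground = 542.3 − 486.80 = 55.5 m.

55.5 m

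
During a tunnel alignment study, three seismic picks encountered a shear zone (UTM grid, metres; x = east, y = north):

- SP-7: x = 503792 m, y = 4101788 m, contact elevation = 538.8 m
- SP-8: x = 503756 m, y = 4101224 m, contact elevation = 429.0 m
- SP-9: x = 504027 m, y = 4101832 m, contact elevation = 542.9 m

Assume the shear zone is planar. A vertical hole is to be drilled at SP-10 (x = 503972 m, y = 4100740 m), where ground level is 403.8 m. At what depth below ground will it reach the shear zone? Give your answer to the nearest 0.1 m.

73.8 m

Let the plane be z = a·x + b·y + c.
SP-8−SP-7: −36a − 564b = −109.8;  SP-9−SP-7: 235a + 44b = 4.1.
Solving gives a = −0.019233941, b = 0.195908549.
Then c = 538.8 − a·503792 − b·4101788 = −793346.63.
At (503972, 4100740): z_contact = −9693.37 + 803370.03 − 793346.63 = 330.03 m.
Depth below ground = 403.8 − 330.03 = 73.8 m.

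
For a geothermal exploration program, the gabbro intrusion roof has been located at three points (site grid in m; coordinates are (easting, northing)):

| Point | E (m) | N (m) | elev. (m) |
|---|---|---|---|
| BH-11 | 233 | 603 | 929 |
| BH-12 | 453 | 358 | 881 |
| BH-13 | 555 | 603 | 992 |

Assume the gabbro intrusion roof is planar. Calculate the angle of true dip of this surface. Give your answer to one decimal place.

22.8°

Let the plane be z = a·E + b·N + c.
BH-12−BH-11: 220a − 245b = −48;  BH-13−BH-11: 322a + 0b = 63.
Solving gives a = 0.19565, b = 0.37161.
Gradient magnitude |∇z| = √(a² + b²) = √(0.03828 + 0.13809) = 0.41997.
True dip = arctan(0.41997) = 22.8°, dipping toward SSW (azimuth ≈ 208°).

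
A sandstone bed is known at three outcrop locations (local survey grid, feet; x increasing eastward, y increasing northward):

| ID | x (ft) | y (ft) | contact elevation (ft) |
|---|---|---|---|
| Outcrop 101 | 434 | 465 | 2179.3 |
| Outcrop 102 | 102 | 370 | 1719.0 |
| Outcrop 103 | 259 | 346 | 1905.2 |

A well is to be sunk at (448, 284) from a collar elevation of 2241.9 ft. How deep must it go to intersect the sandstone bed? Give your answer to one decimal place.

Let the plane be z = a·x + b·y + c.
Outcrop 102−Outcrop 101: −332a − 95b = −460.3;  Outcrop 103−Outcrop 101: −175a − 119b = −274.1.
Solving gives a = 1.25579, b = 0.45661.
Then c = 2179.3 − a·434 − b·465 = 1421.96.
At (448, 284): z_contact = 562.59 + 129.68 + 1421.96 = 2114.23 ft.
Depth below ground = 2241.9 − 2114.23 = 127.7 ft.

127.7 ft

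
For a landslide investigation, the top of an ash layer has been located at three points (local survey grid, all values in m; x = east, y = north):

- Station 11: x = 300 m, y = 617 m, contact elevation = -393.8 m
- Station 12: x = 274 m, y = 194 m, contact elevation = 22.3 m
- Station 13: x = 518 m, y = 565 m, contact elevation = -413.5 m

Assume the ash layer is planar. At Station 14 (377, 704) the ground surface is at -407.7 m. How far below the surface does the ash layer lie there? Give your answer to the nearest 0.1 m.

Let the plane be z = a·x + b·y + c.
Station 12−Station 11: −26a − 423b = 416.1;  Station 13−Station 11: 218a − 52b = −19.7.
Solving gives a = −0.32031, b = −0.96400.
Then c = -393.8 − a·300 − b·617 = 297.08.
At (377, 704): z_contact = −120.76 − 678.66 + 297.08 = -502.33 m.
Depth below ground = -407.7 − (-502.33) = 94.6 m.

94.6 m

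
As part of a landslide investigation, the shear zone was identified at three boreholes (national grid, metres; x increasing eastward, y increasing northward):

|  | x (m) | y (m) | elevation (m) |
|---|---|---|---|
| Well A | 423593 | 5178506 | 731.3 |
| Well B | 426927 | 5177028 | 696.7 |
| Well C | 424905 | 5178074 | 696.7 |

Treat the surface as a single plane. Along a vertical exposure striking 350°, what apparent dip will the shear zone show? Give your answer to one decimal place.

7.2°

Let the plane be z = a·x + b·y + c.
Well B−Well A: 3334a − 1478b = −34.6;  Well C−Well A: 1312a − 432b = −34.6.
Solving gives a = −0.07255, b = −0.14025.
Unit vector along 350° is (sin 350°, cos 350°) = (-0.1736, 0.9848).
Slope in that direction = a·(-0.1736) + b·(0.9848) = −0.12552.
Apparent dip = arctan|0.12552| = 7.2° (true dip is 9.0°, so apparent ≤ true as expected).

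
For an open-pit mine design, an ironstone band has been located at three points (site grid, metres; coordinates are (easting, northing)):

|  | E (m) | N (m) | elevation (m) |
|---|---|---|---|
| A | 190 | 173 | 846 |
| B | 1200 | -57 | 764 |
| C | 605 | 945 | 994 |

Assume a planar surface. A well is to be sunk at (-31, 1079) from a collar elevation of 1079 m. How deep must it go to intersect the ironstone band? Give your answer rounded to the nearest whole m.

36 m

Let the plane be z = a·E + b·N + c.
B−A: 1010a − 230b = −82;  C−A: 415a + 772b = 148.
Solving gives a = −0.03344, b = 0.20968.
Then c = 846 − a·190 − b·173 = 816.08.
At (-31, 1079): z_contact = 1.0 + 226.3 + 816.08 = 1043.4 m.
Depth below ground = 1079 − 1043.4 = 36 m.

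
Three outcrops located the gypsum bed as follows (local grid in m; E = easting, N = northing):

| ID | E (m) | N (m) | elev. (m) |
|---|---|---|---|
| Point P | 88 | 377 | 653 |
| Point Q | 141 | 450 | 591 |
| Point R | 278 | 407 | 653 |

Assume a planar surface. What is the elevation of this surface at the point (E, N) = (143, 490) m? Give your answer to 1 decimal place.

Let the plane be z = a·E + b·N + c.
Point Q−Point P: 53a + 73b = −62;  Point R−Point P: 190a + 30b = 0.
Solving gives a = 0.15147, b = −0.95928.
Then c = 653 − a·88 − b·377 = 1001.32.
At (143, 490): z = 21.7 − 470.0 + 1001.32 = 552.9 m.

552.9 m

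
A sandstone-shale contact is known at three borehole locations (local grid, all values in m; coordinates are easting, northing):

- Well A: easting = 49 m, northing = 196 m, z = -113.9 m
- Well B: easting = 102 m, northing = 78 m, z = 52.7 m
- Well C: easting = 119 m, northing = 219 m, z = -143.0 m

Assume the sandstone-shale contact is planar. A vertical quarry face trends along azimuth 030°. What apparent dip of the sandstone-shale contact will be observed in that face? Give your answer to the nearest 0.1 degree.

Let the plane be z = a·easting + b·northing + c.
Well B−Well A: 53a − 118b = 166.6;  Well C−Well A: 70a + 23b = −29.1.
Solving gives a = 0.04199, b = −1.39301.
Unit vector along 030° is (sin 30°, cos 30°) = (0.5000, 0.8660).
Slope in that direction = a·(0.5000) + b·(0.8660) = −1.18538.
Apparent dip = arctan|1.18538| = 49.8° (true dip is 54.3°, so apparent ≤ true as expected).

49.8°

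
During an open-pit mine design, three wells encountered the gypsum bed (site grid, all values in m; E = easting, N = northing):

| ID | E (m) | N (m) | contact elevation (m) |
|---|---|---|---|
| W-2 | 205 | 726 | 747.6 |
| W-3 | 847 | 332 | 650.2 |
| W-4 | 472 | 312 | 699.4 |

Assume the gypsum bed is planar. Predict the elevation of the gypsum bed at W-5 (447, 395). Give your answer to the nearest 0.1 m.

Let the plane be z = a·E + b·N + c.
W-3−W-2: 642a − 394b = −97.4;  W-4−W-2: 267a − 414b = −48.2.
Solving gives a = −0.13284, b = 0.03075.
Then c = 747.6 − a·205 − b·726 = 752.51.
At (447, 395): z = −59.4 + 12.1 + 752.51 = 705.3 m.

705.3 m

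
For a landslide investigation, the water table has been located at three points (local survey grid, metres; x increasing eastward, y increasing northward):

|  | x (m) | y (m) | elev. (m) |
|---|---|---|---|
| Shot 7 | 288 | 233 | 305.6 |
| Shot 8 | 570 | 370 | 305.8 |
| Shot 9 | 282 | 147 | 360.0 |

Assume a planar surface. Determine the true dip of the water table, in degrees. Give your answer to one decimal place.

Let the plane be z = a·x + b·y + c.
Shot 8−Shot 7: 282a + 137b = 0.2;  Shot 9−Shot 7: −6a − 86b = 54.4.
Solving gives a = 0.31882, b = −0.65480.
Gradient magnitude |∇z| = √(a² + b²) = √(0.10165 + 0.42877) = 0.72829.
True dip = arctan(0.72829) = 36.1°, dipping toward NNW (azimuth ≈ 334°).

36.1°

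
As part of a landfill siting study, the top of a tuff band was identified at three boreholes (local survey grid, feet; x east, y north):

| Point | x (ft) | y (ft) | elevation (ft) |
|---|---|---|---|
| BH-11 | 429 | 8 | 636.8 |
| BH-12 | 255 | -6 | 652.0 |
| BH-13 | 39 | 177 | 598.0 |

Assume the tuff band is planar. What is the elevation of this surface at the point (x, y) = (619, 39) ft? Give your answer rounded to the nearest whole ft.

614 ft

Two edge vectors: BH-11→BH-12 = (-174, -14, 15.2), BH-11→BH-13 = (-390, 169, -38.8).
Normal n = (BH-11→BH-12) × (BH-11→BH-13) = (-2025.6, -12679.2, -34866).
So ∂z/∂x = −n_x/n_z = −0.05810 and ∂z/∂y = −n_y/n_z = −0.36366.
Intercept c from BH-11: 636.8 + 24.92 + 2.91 = 664.63.
At (619, 39): z = −36.0 − 14.2 + 664.63 = 614.5 ft.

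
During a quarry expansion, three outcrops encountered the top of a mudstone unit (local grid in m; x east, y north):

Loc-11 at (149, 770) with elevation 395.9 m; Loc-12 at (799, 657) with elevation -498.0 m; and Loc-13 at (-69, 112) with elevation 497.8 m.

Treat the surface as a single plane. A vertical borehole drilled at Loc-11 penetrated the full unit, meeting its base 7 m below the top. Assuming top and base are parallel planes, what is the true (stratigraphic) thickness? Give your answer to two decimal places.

Two edge vectors: Loc-11→Loc-12 = (650, -113, -893.9), Loc-11→Loc-13 = (-218, -658, 101.9).
Normal n = (Loc-11→Loc-12) × (Loc-11→Loc-13) = (-599700.9, 128635.2, -452334).
So ∂z/∂x = −n_x/n_z = −1.32579 and ∂z/∂y = −n_y/n_z = 0.28438.
|∇z| = √(a²+b²) = 1.35595, so dip δ = arctan(1.35595) = 53.59°.
True thickness = vertical thickness × cos δ = 7 × cos 53.59° = 4.15 m.

4.15 m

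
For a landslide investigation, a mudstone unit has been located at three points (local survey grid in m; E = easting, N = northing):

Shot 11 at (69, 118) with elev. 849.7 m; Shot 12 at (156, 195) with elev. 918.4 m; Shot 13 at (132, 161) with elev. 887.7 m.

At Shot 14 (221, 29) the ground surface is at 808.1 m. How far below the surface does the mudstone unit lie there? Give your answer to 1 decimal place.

44.2 m

Two edge vectors: Shot 11→Shot 12 = (87, 77, 68.7), Shot 11→Shot 13 = (63, 43, 38).
Normal n = (Shot 11→Shot 12) × (Shot 11→Shot 13) = (-28.1, 1022.1, -1110).
So ∂z/∂E = −n_x/n_z = −0.02532 and ∂z/∂N = −n_y/n_z = 0.92081.
Intercept c from Shot 11: 849.7 + 1.75 − 108.66 = 742.79.
At (221, 29): z_contact = −5.59 + 26.70 + 742.79 = 763.90 m.
Depth below ground = 808.1 − 763.90 = 44.2 m.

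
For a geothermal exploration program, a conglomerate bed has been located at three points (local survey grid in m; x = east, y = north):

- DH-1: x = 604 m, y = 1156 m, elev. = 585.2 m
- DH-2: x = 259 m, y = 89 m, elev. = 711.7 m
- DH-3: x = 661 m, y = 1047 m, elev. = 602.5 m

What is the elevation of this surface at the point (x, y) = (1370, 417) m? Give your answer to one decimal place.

Let the plane be z = a·x + b·y + c.
DH-2−DH-1: −345a − 1067b = 126.5;  DH-3−DH-1: 57a − 109b = 17.3.
Solving gives a = 0.047454, b = −0.133900.
Then c = 585.2 − a·604 − b·1156 = 711.33.
At (1370, 417): z = 65.0 − 55.8 + 711.33 = 720.5 m.

720.5 m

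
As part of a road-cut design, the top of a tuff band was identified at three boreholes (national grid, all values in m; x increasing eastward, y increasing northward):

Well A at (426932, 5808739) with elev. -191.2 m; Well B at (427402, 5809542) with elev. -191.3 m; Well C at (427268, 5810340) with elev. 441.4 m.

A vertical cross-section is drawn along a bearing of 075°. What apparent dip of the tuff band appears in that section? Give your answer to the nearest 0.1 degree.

Let the plane be z = a·x + b·y + c.
Well B−Well A: 470a + 803b = −0.1;  Well C−Well A: 336a + 1601b = 632.6.
Solving gives a = −1.05278, b = 0.61607.
Unit vector along 075° is (sin 75°, cos 75°) = (0.9659, 0.2588).
Slope in that direction = a·(0.9659) + b·(0.2588) = −0.85746.
Apparent dip = arctan|0.85746| = 40.6° (true dip is 50.7°, so apparent ≤ true as expected).

40.6°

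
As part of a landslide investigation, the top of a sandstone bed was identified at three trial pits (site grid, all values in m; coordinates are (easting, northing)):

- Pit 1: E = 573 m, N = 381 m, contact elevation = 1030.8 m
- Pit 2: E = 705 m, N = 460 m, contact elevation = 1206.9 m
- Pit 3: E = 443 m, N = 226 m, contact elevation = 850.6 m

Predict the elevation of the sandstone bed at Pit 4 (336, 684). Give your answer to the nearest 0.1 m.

753.6 m

Two edge vectors: Pit 1→Pit 2 = (132, 79, 176.1), Pit 1→Pit 3 = (-130, -155, -180.2).
Normal n = (Pit 1→Pit 2) × (Pit 1→Pit 3) = (13059.7, 893.4, -10190).
So ∂z/∂E = −n_x/n_z = 1.28162 and ∂z/∂N = −n_y/n_z = 0.08767.
Intercept c from Pit 1: 1030.8 − 734.37 − 33.40 = 263.03.
At (336, 684): z = 430.6 + 60.0 + 263.03 = 753.6 m.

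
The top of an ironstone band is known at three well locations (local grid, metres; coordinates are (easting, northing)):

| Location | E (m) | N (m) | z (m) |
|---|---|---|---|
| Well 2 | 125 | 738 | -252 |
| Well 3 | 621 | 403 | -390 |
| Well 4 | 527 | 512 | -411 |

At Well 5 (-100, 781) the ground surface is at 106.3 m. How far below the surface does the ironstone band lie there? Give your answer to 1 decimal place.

182.8 m

Two edge vectors: Well 2→Well 3 = (496, -335, -138), Well 2→Well 4 = (402, -226, -159).
Normal n = (Well 2→Well 3) × (Well 2→Well 4) = (22077, 23388, 22574).
So ∂z/∂E = −n_x/n_z = −0.97798 and ∂z/∂N = −n_y/n_z = −1.03606.
Intercept c from Well 2: -252 + 122.25 + 764.61 = 634.86.
At (-100, 781): z_contact = 97.80 − 809.16 + 634.86 = -76.50 m.
Depth below ground = 106.3 − (-76.50) = 182.8 m.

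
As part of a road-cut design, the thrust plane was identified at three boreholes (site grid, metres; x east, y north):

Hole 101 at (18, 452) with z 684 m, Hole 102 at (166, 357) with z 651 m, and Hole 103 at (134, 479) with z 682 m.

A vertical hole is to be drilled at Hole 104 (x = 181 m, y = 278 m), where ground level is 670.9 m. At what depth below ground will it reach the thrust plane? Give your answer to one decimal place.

39.6 m

Let the plane be z = a·x + b·y + c.
Hole 102−Hole 101: 148a − 95b = −33;  Hole 103−Hole 101: 116a + 27b = −2.
Solving gives a = −0.07199, b = 0.23522.
Then c = 684 − a·18 − b·452 = 578.98.
At (181, 278): z_contact = −13.03 + 65.39 + 578.98 = 631.34 m.
Depth below ground = 670.9 − 631.34 = 39.6 m.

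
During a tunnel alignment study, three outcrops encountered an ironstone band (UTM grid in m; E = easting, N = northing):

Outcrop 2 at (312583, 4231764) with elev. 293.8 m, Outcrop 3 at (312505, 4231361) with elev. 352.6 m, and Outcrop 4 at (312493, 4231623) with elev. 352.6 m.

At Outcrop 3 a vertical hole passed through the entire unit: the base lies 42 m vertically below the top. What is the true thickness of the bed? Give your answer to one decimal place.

35.9 m

Two edge vectors: Outcrop 2→Outcrop 3 = (-78, -403, 58.8), Outcrop 2→Outcrop 4 = (-90, -141, 58.8).
Normal n = (Outcrop 2→Outcrop 3) × (Outcrop 2→Outcrop 4) = (-15405.6, -705.6, -25272).
So ∂z/∂E = −n_x/n_z = −0.60959 and ∂z/∂N = −n_y/n_z = −0.02792.
|∇z| = √(a²+b²) = 0.61023, so dip δ = arctan(0.61023) = 31.39°.
True thickness = vertical thickness × cos δ = 42 × cos 31.39° = 35.9 m.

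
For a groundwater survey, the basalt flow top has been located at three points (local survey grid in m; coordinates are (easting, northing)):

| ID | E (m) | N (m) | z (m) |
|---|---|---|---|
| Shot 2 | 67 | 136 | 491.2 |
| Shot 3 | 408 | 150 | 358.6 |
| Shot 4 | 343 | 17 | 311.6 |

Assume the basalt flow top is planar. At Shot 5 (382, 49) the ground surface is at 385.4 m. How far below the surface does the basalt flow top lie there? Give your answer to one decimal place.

72.1 m

Two edge vectors: Shot 2→Shot 3 = (341, 14, -132.6), Shot 2→Shot 4 = (276, -119, -179.6).
Normal n = (Shot 2→Shot 3) × (Shot 2→Shot 4) = (-18293.8, 24646, -44443).
So ∂z/∂E = −n_x/n_z = −0.41162 and ∂z/∂N = −n_y/n_z = 0.55455.
Intercept c from Shot 2: 491.2 + 27.58 − 75.42 = 443.36.
At (382, 49): z_contact = −157.24 + 27.17 + 443.36 = 313.29 m.
Depth below ground = 385.4 − 313.29 = 72.1 m.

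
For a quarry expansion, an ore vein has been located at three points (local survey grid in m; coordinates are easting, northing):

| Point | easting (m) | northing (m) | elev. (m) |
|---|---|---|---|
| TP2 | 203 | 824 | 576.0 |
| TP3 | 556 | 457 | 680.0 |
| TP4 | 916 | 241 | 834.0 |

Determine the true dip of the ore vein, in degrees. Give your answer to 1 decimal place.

Let the plane be z = a·easting + b·northing + c.
TP3−TP2: 353a − 367b = 104;  TP4−TP2: 713a − 583b = 258.
Solving gives a = 0.60950, b = 0.30287.
Gradient magnitude |∇z| = √(a² + b²) = √(0.37149 + 0.09173) = 0.68060.
True dip = arctan(0.68060) = 34.2°, dipping toward WSW (azimuth ≈ 244°).

34.2°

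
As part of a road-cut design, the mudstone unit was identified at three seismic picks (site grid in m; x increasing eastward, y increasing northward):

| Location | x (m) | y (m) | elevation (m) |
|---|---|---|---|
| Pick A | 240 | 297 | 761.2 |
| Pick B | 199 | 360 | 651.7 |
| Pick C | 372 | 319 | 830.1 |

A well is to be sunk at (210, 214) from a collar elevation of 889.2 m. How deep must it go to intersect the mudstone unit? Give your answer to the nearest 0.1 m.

Let the plane be z = a·x + b·y + c.
Pick B−Pick A: −41a + 63b = −109.5;  Pick C−Pick A: 132a + 22b = 68.9.
Solving gives a = 0.73223, b = −1.26156.
Then c = 761.2 − a·240 − b·297 = 960.15.
At (210, 214): z_contact = 153.77 − 269.97 + 960.15 = 843.94 m.
Depth below ground = 889.2 − 843.94 = 45.3 m.

45.3 m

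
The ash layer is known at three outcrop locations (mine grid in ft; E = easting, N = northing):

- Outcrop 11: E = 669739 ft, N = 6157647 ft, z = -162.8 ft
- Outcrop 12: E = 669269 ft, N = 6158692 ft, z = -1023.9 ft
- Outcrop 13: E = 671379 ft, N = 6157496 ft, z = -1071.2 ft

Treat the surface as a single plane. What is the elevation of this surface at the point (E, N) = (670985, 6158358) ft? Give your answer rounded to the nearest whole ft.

-1777 ft

Let the plane be z = a·E + b·N + c.
Outcrop 12−Outcrop 11: −470a + 1045b = −861.1;  Outcrop 13−Outcrop 11: 1640a − 151b = −908.4.
Solving gives a = −0.65697857, b = −1.11950232.
Then c = -162.8 − a·669739 − b·6157647 = 7333341.48.
At (670985, 6158358): z = −440822.8 − 6894296.1 + 7333341.48 = -1777.4 ft.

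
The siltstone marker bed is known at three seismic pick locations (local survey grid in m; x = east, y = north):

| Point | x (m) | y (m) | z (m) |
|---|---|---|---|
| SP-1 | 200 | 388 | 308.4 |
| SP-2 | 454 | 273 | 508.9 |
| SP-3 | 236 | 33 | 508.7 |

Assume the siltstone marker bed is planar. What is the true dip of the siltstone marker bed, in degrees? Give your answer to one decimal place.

37.1°

Let the plane be z = a·x + b·y + c.
SP-2−SP-1: 254a − 115b = 200.5;  SP-3−SP-1: 36a − 355b = 200.3.
Solving gives a = 0.55961, b = −0.50748.
Gradient magnitude |∇z| = √(a² + b²) = √(0.31316 + 0.25753) = 0.75544.
True dip = arctan(0.75544) = 37.1°, dipping toward NW (azimuth ≈ 312°).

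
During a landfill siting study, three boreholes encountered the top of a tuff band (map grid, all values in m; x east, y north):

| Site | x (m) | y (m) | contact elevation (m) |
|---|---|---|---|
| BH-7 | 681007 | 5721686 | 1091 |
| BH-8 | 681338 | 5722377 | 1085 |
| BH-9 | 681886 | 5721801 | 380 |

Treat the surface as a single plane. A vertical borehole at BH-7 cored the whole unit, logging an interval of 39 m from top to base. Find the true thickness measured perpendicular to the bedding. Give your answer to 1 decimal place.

Let the plane be z = a·x + b·y + c.
BH-8−BH-7: 331a + 691b = −6;  BH-9−BH-7: 879a + 115b = −711.
Solving gives a = −0.86174, b = 0.40411.
|∇z| = √(a²+b²) = 0.95179, so dip δ = arctan(0.95179) = 43.59°.
True thickness = vertical thickness × cos δ = 39 × cos 43.59° = 28.2 m.

28.2 m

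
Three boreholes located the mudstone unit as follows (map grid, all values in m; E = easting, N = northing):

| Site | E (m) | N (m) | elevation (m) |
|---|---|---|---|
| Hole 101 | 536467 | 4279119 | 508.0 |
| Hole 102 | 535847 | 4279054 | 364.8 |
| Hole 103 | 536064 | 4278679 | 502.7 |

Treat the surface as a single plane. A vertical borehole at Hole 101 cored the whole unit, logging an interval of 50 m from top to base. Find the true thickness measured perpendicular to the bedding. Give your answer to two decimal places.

47.39 m

Let the plane be z = a·E + b·N + c.
Hole 102−Hole 101: −620a − 65b = −143.2;  Hole 103−Hole 101: −403a − 440b = −5.3.
Solving gives a = 0.25410, b = −0.22069.
|∇z| = √(a²+b²) = 0.33656, so dip δ = arctan(0.33656) = 18.60°.
True thickness = vertical thickness × cos δ = 50 × cos 18.60° = 47.39 m.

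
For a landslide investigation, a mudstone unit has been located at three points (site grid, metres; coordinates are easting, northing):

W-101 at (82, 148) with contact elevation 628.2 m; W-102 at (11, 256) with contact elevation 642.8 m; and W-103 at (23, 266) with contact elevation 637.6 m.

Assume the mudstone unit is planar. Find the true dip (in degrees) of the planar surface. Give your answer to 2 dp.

20.09°

Let the plane be z = a·easting + b·northing + c.
W-102−W-101: −71a + 108b = 14.6;  W-103−W-101: −59a + 118b = 9.4.
Solving gives a = −0.35274, b = −0.09671.
Gradient magnitude |∇z| = √(a² + b²) = √(0.12443 + 0.00935) = 0.36576.
True dip = arctan(0.36576) = 20.09°, dipping toward ENE (azimuth ≈ 075°).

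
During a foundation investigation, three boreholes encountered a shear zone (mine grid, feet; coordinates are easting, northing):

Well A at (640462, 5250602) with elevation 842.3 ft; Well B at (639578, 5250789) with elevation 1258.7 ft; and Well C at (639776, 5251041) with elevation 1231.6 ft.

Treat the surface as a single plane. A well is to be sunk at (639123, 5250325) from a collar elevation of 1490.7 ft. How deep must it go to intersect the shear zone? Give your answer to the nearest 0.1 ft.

Two edge vectors: Well A→Well B = (-884, 187, 416.4), Well A→Well C = (-686, 439, 389.3).
Normal n = (Well A→Well B) × (Well A→Well C) = (-110000.5, 58490.8, -259794).
So ∂z/∂easting = −n_x/n_z = −0.423414321 and ∂z/∂northing = −n_y/n_z = 0.225142998.
Intercept c from Well A: 842.3 + 271180.78 − 1182136.28 = −910113.19.
At (639123, 5250325): z_contact = −270613.83 + 1182073.91 − 910113.19 = 1346.89 ft.
Depth below ground = 1490.7 − 1346.89 = 143.8 ft.

143.8 ft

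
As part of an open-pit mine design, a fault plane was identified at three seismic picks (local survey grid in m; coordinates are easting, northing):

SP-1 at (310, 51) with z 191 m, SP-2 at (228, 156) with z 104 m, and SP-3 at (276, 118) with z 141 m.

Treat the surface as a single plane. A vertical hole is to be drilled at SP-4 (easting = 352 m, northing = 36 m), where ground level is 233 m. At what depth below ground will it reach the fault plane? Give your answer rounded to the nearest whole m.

Let the plane be z = a·easting + b·northing + c.
SP-2−SP-1: −82a + 105b = −87;  SP-3−SP-1: −34a + 67b = −50.
Solving gives a = 0.30094, b = −0.59356.
Then c = 191 − a·310 − b·51 = 127.98.
At (352, 36): z_contact = 105.9 − 21.4 + 127.98 = 212.5 m.
Depth below ground = 233 − 212.5 = 20 m.

20 m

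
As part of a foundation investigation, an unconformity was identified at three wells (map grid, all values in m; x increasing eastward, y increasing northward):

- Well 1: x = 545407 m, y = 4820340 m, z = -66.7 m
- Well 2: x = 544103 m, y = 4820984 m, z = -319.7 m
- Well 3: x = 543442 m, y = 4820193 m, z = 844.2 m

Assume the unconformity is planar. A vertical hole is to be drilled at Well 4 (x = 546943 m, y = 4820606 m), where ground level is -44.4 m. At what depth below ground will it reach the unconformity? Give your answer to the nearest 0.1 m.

909.0 m

Two edge vectors: Well 1→Well 2 = (-1304, 644, -253), Well 1→Well 3 = (-1965, -147, 910.9).
Normal n = (Well 1→Well 2) × (Well 1→Well 3) = (549428.6, 1684958.6, 1457148).
So ∂z/∂x = −n_x/n_z = −0.377057512 and ∂z/∂y = −n_y/n_z = −1.156340056.
Intercept c from Well 1: -66.7 + 205649.81 + 5573952.23 = 5779535.33.
At (546943, 4820606): z_contact = −206228.97 − 5574259.81 + 5779535.33 = -953.45 m.
Depth below ground = -44.4 − (-953.45) = 909.0 m.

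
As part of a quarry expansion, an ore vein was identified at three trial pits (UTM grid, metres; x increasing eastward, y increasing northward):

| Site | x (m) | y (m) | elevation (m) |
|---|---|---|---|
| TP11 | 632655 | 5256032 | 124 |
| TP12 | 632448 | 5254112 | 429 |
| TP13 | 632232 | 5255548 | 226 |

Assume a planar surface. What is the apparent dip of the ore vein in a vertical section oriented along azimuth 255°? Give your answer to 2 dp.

Let the plane be z = a·x + b·y + c.
TP12−TP11: −207a − 1920b = 305;  TP13−TP11: −423a − 484b = 102.
Solving gives a = −0.06773, b = −0.15155.
Unit vector along 255° is (sin 255°, cos 255°) = (-0.9659, -0.2588).
Slope in that direction = a·(-0.9659) + b·(-0.2588) = 0.10464.
Apparent dip = arctan|0.10464| = 5.97° (true dip is 9.4°, so apparent ≤ true as expected).

5.97°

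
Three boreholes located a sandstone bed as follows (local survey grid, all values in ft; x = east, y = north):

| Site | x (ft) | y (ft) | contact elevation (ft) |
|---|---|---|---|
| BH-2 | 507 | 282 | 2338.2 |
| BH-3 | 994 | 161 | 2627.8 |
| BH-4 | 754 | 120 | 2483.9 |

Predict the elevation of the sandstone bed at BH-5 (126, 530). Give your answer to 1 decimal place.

Let the plane be z = a·x + b·y + c.
BH-3−BH-2: 487a − 121b = 289.6;  BH-4−BH-2: 247a − 162b = 145.7.
Solving gives a = 0.59758, b = 0.01174.
Then c = 2338.2 − a·507 − b·282 = 2031.92.
At (126, 530): z = 75.3 + 6.2 + 2031.92 = 2113.4 ft.

2113.4 ft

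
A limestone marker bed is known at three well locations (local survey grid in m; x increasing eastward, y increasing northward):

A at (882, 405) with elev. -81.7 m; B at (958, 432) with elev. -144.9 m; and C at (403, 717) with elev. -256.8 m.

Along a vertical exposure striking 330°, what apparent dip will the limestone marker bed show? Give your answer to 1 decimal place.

39.5°

Let the plane be z = a·x + b·y + c.
B−A: 76a + 27b = −63.2;  C−A: −479a + 312b = −175.1.
Solving gives a = −0.40908, b = −1.18926.
Unit vector along 330° is (sin 330°, cos 330°) = (-0.5000, 0.8660).
Slope in that direction = a·(-0.5000) + b·(0.8660) = −0.82539.
Apparent dip = arctan|0.82539| = 39.5° (true dip is 51.5°, so apparent ≤ true as expected).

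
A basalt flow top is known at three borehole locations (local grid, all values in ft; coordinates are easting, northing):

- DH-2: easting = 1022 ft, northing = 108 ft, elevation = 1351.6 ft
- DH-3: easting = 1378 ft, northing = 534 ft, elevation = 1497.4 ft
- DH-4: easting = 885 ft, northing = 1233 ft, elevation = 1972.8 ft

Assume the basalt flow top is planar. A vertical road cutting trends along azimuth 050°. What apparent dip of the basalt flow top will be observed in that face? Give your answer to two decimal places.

9.64°

Let the plane be z = a·easting + b·northing + c.
DH-3−DH-2: 356a + 426b = 145.8;  DH-4−DH-2: −137a + 1125b = 621.2.
Solving gives a = −0.21925, b = 0.52548.
Unit vector along 050° is (sin 50°, cos 50°) = (0.7660, 0.6428).
Slope in that direction = a·(0.7660) + b·(0.6428) = 0.16981.
Apparent dip = arctan|0.16981| = 9.64° (true dip is 29.7°, so apparent ≤ true as expected).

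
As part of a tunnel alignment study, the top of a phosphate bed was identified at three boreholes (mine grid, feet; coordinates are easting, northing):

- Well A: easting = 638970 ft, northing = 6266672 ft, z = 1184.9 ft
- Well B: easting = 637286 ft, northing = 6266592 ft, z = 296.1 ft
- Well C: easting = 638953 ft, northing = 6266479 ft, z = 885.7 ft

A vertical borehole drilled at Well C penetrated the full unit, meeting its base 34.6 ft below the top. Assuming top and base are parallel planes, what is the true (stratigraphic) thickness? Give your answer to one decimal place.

Let the plane be z = a·easting + b·northing + c.
Well B−Well A: −1684a − 80b = −888.8;  Well C−Well A: −17a − 193b = −299.2.
Solving gives a = 0.45605, b = 1.51009.
|∇z| = √(a²+b²) = 1.57745, so dip δ = arctan(1.57745) = 57.63°.
True thickness = vertical thickness × cos δ = 34.6 × cos 57.63° = 18.5 ft.

18.5 ft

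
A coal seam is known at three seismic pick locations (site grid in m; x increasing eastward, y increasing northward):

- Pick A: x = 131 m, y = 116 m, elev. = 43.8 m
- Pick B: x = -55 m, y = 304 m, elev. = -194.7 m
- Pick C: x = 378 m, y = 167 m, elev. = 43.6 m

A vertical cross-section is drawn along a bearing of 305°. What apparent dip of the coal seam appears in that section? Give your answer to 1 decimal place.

38.0°

Let the plane be z = a·x + b·y + c.
Pick B−Pick A: −186a + 188b = −238.5;  Pick C−Pick A: 247a + 51b = −0.2.
Solving gives a = 0.21684, b = −1.05409.
Unit vector along 305° is (sin 305°, cos 305°) = (-0.8192, 0.5736).
Slope in that direction = a·(-0.8192) + b·(0.5736) = −0.78222.
Apparent dip = arctan|0.78222| = 38.0° (true dip is 47.1°, so apparent ≤ true as expected).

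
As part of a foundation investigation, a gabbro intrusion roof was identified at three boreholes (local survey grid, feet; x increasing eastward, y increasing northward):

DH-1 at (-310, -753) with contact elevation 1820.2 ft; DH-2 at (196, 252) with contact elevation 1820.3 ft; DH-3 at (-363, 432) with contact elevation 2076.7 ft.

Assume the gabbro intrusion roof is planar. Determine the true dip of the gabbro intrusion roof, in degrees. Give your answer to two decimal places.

Two edge vectors: DH-1→DH-2 = (506, 1005, 0.1), DH-1→DH-3 = (-53, 1185, 256.5).
Normal n = (DH-1→DH-2) × (DH-1→DH-3) = (257664, -129794.3, 652875).
So ∂z/∂x = −n_x/n_z = −0.39466 and ∂z/∂y = −n_y/n_z = 0.19880.
Gradient magnitude |∇z| = √(a² + b²) = √(0.15576 + 0.03952) = 0.44191.
True dip = arctan(0.44191) = 23.84°, dipping toward ESE (azimuth ≈ 117°).

23.84°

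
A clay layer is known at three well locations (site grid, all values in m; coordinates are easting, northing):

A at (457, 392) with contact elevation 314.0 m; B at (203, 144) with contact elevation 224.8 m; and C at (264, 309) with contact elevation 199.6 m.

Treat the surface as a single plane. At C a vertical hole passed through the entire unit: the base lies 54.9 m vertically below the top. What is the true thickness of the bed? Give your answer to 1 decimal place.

40.8 m

Two edge vectors: A→B = (-254, -248, -89.2), A→C = (-193, -83, -114.4).
Normal n = (A→B) × (A→C) = (20967.6, -11842, -26782).
So ∂z/∂easting = −n_x/n_z = 0.78290 and ∂z/∂northing = −n_y/n_z = −0.44216.
|∇z| = √(a²+b²) = 0.89913, so dip δ = arctan(0.89913) = 41.96°.
True thickness = vertical thickness × cos δ = 54.9 × cos 41.96° = 40.8 m.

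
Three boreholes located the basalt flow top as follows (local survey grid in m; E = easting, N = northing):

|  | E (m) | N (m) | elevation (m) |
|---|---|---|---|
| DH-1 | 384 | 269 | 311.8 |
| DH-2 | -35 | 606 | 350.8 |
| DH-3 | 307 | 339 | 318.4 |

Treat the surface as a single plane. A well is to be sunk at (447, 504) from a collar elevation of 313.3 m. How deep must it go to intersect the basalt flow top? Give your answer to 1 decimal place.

27.4 m

Two edge vectors: DH-1→DH-2 = (-419, 337, 39), DH-1→DH-3 = (-77, 70, 6.6).
Normal n = (DH-1→DH-2) × (DH-1→DH-3) = (-505.8, -237.6, -3381).
So ∂z/∂E = −n_x/n_z = −0.14960 and ∂z/∂N = −n_y/n_z = −0.07028.
Intercept c from DH-1: 311.8 + 57.45 + 18.90 = 388.15.
At (447, 504): z_contact = −66.87 − 35.42 + 388.15 = 285.86 m.
Depth below ground = 313.3 − 285.86 = 27.4 m.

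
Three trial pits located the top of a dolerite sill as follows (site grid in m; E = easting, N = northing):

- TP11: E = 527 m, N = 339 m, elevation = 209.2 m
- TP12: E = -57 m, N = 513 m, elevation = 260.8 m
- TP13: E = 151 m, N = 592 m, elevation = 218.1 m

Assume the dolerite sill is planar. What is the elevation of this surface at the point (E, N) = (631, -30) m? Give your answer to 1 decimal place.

Let the plane be z = a·E + b·N + c.
TP12−TP11: −584a + 174b = 51.6;  TP13−TP11: −376a + 253b = 8.9.
Solving gives a = −0.13976, b = −0.17253.
Then c = 209.2 − a·527 − b·339 = 341.34.
At (631, -30): z = −88.2 + 5.2 + 341.34 = 258.3 m.

258.3 m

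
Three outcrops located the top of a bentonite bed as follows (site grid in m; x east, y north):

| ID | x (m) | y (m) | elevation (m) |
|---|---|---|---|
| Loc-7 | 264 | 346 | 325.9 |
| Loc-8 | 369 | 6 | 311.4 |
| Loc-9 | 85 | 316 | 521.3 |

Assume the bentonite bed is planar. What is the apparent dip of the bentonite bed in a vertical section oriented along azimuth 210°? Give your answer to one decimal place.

Let the plane be z = a·x + b·y + c.
Loc-8−Loc-7: 105a − 340b = −14.5;  Loc-9−Loc-7: −179a − 30b = 195.4.
Solving gives a = −1.04470, b = −0.27998.
Unit vector along 210° is (sin 210°, cos 210°) = (-0.5000, -0.8660).
Slope in that direction = a·(-0.5000) + b·(-0.8660) = 0.76482.
Apparent dip = arctan|0.76482| = 37.4° (true dip is 47.2°, so apparent ≤ true as expected).

37.4°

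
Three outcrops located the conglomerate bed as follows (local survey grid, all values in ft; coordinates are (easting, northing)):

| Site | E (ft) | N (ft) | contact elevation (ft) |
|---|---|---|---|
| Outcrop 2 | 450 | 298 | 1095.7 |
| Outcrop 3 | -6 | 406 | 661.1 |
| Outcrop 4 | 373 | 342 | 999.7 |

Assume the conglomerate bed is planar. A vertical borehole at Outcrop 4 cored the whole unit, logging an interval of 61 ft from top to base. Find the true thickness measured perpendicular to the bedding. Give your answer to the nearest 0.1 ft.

40.0 ft

Two edge vectors: Outcrop 2→Outcrop 3 = (-456, 108, -434.6), Outcrop 2→Outcrop 4 = (-77, 44, -96).
Normal n = (Outcrop 2→Outcrop 3) × (Outcrop 2→Outcrop 4) = (8754.4, -10311.8, -11748).
So ∂z/∂E = −n_x/n_z = 0.74518 and ∂z/∂N = −n_y/n_z = −0.87775.
|∇z| = √(a²+b²) = 1.15141, so dip δ = arctan(1.15141) = 49.03°.
True thickness = vertical thickness × cos δ = 61 × cos 49.03° = 40.0 ft.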